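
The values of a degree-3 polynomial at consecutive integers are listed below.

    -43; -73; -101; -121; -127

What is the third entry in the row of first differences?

-20

Δ: -30, -28, -20, -6
Δ²: 2, 8, 14
Δ³: 6, 6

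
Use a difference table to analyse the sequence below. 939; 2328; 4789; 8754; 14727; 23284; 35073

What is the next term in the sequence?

D1: 1389 , 2461 , 3965 , 5973 , 8557 , 11789
D2: 1072 , 1504 , 2008 , 2584 , 3232
D3: 432 , 504 , 576 , 648
D4: 72 , 72 , 72
Fourth differences constant at 72.
648 + 72 = 720;  3232 + 720 = 3952;  11789 + 3952 = 15741;  35073 + 15741 = 50814

50814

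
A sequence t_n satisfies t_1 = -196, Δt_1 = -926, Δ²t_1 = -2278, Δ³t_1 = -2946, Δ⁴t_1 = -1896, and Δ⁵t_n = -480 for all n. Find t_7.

-130162

Build the table forward from the leading diagonal:
Fifth differences: -480  -480  -480  -480  -480  -480  -480
Fourth differences: -1896  -2376  -2856  -3336  -3816  -4296  -4776
Third differences: -2946  -4842  -7218  -10074  -13410  -17226  -21522
Second differences: -2278  -5224  -10066  -17284  -27358  -40768  -57994
First differences: -926  -3204  -8428  -18494  -35778  -63136  -103904
t: -196  -1122  -4326  -12754  -31248  -67026  -130162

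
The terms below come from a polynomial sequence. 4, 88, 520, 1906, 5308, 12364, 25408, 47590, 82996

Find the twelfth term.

D1: 84 , 432 , 1386 , 3402 , 7056 , 13044 , 22182 , 35406
D2: 348 , 954 , 2016 , 3654 , 5988 , 9138 , 13224
D3: 606 , 1062 , 1638 , 2334 , 3150 , 4086
D4: 456 , 576 , 696 , 816 , 936
D5: 120 , 120 , 120 , 120
The fifth differences are constant (120).
936 + 120 = 1056;  4086 + 1056 = 5142;  13224 + 5142 = 18366;  35406 + 18366 = 53772;  82996 + 53772 = 136768
1056 + 120 = 1176;  5142 + 1176 = 6318;  18366 + 6318 = 24684;  53772 + 24684 = 78456;  136768 + 78456 = 215224
1176 + 120 = 1296;  6318 + 1296 = 7614;  24684 + 7614 = 32298;  78456 + 32298 = 110754;  215224 + 110754 = 325978

325978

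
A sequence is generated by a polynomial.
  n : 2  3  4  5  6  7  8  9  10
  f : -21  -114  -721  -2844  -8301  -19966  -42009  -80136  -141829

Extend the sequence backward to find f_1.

-16

Δ: -93  -607  -2123  -5457  -11665  -22043  -38127  -61693
Δ²: -514  -1516  -3334  -6208  -10378  -16084  -23566
Δ³: -1002  -1818  -2874  -4170  -5706  -7482
Δ⁴: -816  -1056  -1296  -1536  -1776
Δ⁵: -240  -240  -240  -240
The fifth differences are constant at -240.
Work back: -816 + 240 = -576;  -1002 + 576 = -426;  -514 + 426 = -88;  -93 + 88 = -5;  -21 + 5 = -16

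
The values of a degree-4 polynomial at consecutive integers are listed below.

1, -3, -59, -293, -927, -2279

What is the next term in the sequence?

-4763

First differences: -4 , -56 , -234 , -634 , -1352
Second differences: -52 , -178 , -400 , -718
Third differences: -126 , -222 , -318
Fourth differences: -96 , -96
The fourth differences are constant (-96).
-318 − 96 = -414;  -718 − 414 = -1132;  -1352 − 1132 = -2484;  -2279 − 2484 = -4763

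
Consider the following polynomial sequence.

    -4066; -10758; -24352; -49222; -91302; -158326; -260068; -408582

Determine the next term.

Δ: -6692, -13594, -24870, -42080, -67024, -101742, -148514
Δ²: -6902, -11276, -17210, -24944, -34718, -46772
Δ³: -4374, -5934, -7734, -9774, -12054
Δ⁴: -1560, -1800, -2040, -2280
Δ⁵: -240, -240, -240
The fifth differences are constant (-240).
-2280 − 240 = -2520;  -12054 − 2520 = -14574;  -46772 − 14574 = -61346;  -148514 − 61346 = -209860;  -408582 − 209860 = -618442

-618442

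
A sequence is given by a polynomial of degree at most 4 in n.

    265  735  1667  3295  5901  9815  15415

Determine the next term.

Δ: 470, 932, 1628, 2606, 3914, 5600
Δ²: 462, 696, 978, 1308, 1686
Δ³: 234, 282, 330, 378
Δ⁴: 48, 48, 48
Constant fourth difference = 48, so extend:
378 + 48 = 426;  1686 + 426 = 2112;  5600 + 2112 = 7712;  15415 + 7712 = 23127

23127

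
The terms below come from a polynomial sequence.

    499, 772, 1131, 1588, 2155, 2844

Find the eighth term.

4636

273, 359, 457, 567, 689
86, 98, 110, 122
12, 12, 12
Constant third difference = 12, so extend:
122 + 12 = 134;  689 + 134 = 823;  2844 + 823 = 3667
134 + 12 = 146;  823 + 146 = 969;  3667 + 969 = 4636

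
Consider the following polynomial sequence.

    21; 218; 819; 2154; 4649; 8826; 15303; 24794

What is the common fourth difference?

96

D1: 197, 601, 1335, 2495, 4177, 6477, 9491
D2: 404, 734, 1160, 1682, 2300, 3014
D3: 330, 426, 522, 618, 714
D4: 96, 96, 96, 96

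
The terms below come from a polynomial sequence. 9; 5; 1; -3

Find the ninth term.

First differences: -4  -4  -4
The first differences are constant (-4).
-3 − 4 = -7
-7 − 4 = -11
-11 − 4 = -15
-15 − 4 = -19
-19 − 4 = -23

-23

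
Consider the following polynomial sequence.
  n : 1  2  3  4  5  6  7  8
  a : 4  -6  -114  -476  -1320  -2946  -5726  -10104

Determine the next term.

-16596

D1: -10 , -108 , -362 , -844 , -1626 , -2780 , -4378
D2: -98 , -254 , -482 , -782 , -1154 , -1598
D3: -156 , -228 , -300 , -372 , -444
D4: -72 , -72 , -72 , -72
The fourth differences are constant (-72).
-444 − 72 = -516;  -1598 − 516 = -2114;  -4378 − 2114 = -6492;  -10104 − 6492 = -16596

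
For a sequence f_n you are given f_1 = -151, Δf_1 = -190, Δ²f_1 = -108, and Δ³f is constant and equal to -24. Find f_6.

Build the table forward from the leading diagonal:
Δ³: -24, -24, -24, -24, -24, -24
Δ²: -108, -132, -156, -180, -204, -228
Δ: -190, -298, -430, -586, -766, -970
f: -151, -341, -639, -1069, -1655, -2421

-2421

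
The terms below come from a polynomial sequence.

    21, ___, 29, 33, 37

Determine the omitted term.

25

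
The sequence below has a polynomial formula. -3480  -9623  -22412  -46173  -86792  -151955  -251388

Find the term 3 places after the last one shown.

-888207

-6143, -12789, -23761, -40619, -65163, -99433
-6646, -10972, -16858, -24544, -34270
-4326, -5886, -7686, -9726
-1560, -1800, -2040
-240, -240
Constant fifth difference = -240, so extend:
-2040 − 240 = -2280;  -9726 − 2280 = -12006;  -34270 − 12006 = -46276;  -99433 − 46276 = -145709;  -251388 − 145709 = -397097
-2280 − 240 = -2520;  -12006 − 2520 = -14526;  -46276 − 14526 = -60802;  -145709 − 60802 = -206511;  -397097 − 206511 = -603608
-2520 − 240 = -2760;  -14526 − 2760 = -17286;  -60802 − 17286 = -78088;  -206511 − 78088 = -284599;  -603608 − 284599 = -888207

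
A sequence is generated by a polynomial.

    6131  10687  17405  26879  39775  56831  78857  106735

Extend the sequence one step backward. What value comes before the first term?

D1: 4556  6718  9474  12896  17056  22026  27878
D2: 2162  2756  3422  4160  4970  5852
D3: 594  666  738  810  882
D4: 72  72  72  72
The fourth differences are constant at 72.
Work back: 594 − 72 = 522;  2162 − 522 = 1640;  4556 − 1640 = 2916;  6131 − 2916 = 3215

3215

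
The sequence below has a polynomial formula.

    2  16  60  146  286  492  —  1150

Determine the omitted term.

Using the first 6 terms:
First differences: 14, 44, 86, 140, 206
Second differences: 30, 42, 54, 66
Third differences: 12, 12, 12
Constant third difference = 12.
Extend forward: 66 + 12 = 78;  206 + 78 = 284;  492 + 284 = 776

776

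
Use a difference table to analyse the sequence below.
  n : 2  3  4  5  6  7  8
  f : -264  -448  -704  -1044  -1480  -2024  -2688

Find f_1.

D1: -184, -256, -340, -436, -544, -664
D2: -72, -84, -96, -108, -120
D3: -12, -12, -12, -12
The third differences are constant at -12.
Work back: -72 + 12 = -60;  -184 + 60 = -124;  -264 + 124 = -140

-140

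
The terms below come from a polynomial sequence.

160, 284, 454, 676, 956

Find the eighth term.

124, 170, 222, 280
46, 52, 58
6, 6
Third differences constant at 6.
58 + 6 = 64;  280 + 64 = 344;  956 + 344 = 1300
64 + 6 = 70;  344 + 70 = 414;  1300 + 414 = 1714
70 + 6 = 76;  414 + 76 = 490;  1714 + 490 = 2204

2204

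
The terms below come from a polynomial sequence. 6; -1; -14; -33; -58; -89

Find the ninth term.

First differences: -7, -13, -19, -25, -31
Second differences: -6, -6, -6, -6
The second differences are constant (-6).
-31 − 6 = -37;  -89 − 37 = -126
-37 − 6 = -43;  -126 − 43 = -169
-43 − 6 = -49;  -169 − 49 = -218

-218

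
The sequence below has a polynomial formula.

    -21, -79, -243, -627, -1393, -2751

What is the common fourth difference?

-48

Δ: -58, -164, -384, -766, -1358
Δ²: -106, -220, -382, -592
Δ³: -114, -162, -210
Δ⁴: -48, -48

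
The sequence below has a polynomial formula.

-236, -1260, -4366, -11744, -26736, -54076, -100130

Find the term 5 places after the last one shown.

D1: -1024  -3106  -7378  -14992  -27340  -46054
D2: -2082  -4272  -7614  -12348  -18714
D3: -2190  -3342  -4734  -6366
D4: -1152  -1392  -1632
D5: -240  -240
The fifth differences are constant (-240).
-1632 − 240 = -1872;  -6366 − 1872 = -8238;  -18714 − 8238 = -26952;  -46054 − 26952 = -73006;  -100130 − 73006 = -173136
-1872 − 240 = -2112;  -8238 − 2112 = -10350;  -26952 − 10350 = -37302;  -73006 − 37302 = -110308;  -173136 − 110308 = -283444
-2112 − 240 = -2352;  -10350 − 2352 = -12702;  -37302 − 12702 = -50004;  -110308 − 50004 = -160312;  -283444 − 160312 = -443756
-2352 − 240 = -2592;  -12702 − 2592 = -15294;  -50004 − 15294 = -65298;  -160312 − 65298 = -225610;  -443756 − 225610 = -669366
-2592 − 240 = -2832;  -15294 − 2832 = -18126;  -65298 − 18126 = -83424;  -225610 − 83424 = -309034;  -669366 − 309034 = -978400

-978400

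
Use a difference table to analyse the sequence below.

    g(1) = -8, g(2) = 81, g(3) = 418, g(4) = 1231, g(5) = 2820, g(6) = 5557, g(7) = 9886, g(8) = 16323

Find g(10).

37945

Δ: 89, 337, 813, 1589, 2737, 4329, 6437
Δ²: 248, 476, 776, 1148, 1592, 2108
Δ³: 228, 300, 372, 444, 516
Δ⁴: 72, 72, 72, 72
Constant fourth difference = 72, so extend:
516 + 72 = 588;  2108 + 588 = 2696;  6437 + 2696 = 9133;  16323 + 9133 = 25456
588 + 72 = 660;  2696 + 660 = 3356;  9133 + 3356 = 12489;  25456 + 12489 = 37945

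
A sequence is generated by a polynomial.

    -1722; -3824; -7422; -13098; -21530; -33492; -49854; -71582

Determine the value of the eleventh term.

-180062

-2102 , -3598 , -5676 , -8432 , -11962 , -16362 , -21728
-1496 , -2078 , -2756 , -3530 , -4400 , -5366
-582 , -678 , -774 , -870 , -966
-96 , -96 , -96 , -96
The fourth differences are constant (-96).
-966 − 96 = -1062;  -5366 − 1062 = -6428;  -21728 − 6428 = -28156;  -71582 − 28156 = -99738
-1062 − 96 = -1158;  -6428 − 1158 = -7586;  -28156 − 7586 = -35742;  -99738 − 35742 = -135480
-1158 − 96 = -1254;  -7586 − 1254 = -8840;  -35742 − 8840 = -44582;  -135480 − 44582 = -180062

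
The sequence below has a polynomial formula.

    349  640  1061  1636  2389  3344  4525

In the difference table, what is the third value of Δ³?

Δ: 291, 421, 575, 753, 955, 1181
Δ²: 130, 154, 178, 202, 226
Δ³: 24, 24, 24, 24

24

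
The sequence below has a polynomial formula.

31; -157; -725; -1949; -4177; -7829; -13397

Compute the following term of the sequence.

Δ: -188  -568  -1224  -2228  -3652  -5568
Δ²: -380  -656  -1004  -1424  -1916
Δ³: -276  -348  -420  -492
Δ⁴: -72  -72  -72
The fourth differences are constant (-72).
-492 − 72 = -564;  -1916 − 564 = -2480;  -5568 − 2480 = -8048;  -13397 − 8048 = -21445

-21445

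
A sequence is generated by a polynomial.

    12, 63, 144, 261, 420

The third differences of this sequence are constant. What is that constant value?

Δ: 51, 81, 117, 159
Δ²: 30, 36, 42
Δ³: 6, 6

6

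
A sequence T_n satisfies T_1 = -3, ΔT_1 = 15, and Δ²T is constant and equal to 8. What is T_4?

66

Build the table forward from the leading diagonal:
Δ²: 8  8  8  8
Δ: 15  23  31  39
T: -3  12  35  66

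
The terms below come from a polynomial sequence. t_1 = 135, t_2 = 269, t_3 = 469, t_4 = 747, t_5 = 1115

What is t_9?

3727

First differences: 134, 200, 278, 368
Second differences: 66, 78, 90
Third differences: 12, 12
Constant third difference = 12, so extend:
90 + 12 = 102;  368 + 102 = 470;  1115 + 470 = 1585
102 + 12 = 114;  470 + 114 = 584;  1585 + 584 = 2169
114 + 12 = 126;  584 + 126 = 710;  2169 + 710 = 2879
126 + 12 = 138;  710 + 138 = 848;  2879 + 848 = 3727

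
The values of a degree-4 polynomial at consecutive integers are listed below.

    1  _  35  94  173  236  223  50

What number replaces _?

8

Using the last 6 terms:
D1: 59  79  63  -13  -173
D2: 20  -16  -76  -160
D3: -36  -60  -84
D4: -24  -24
Constant fourth difference = -24.
Extend backward: -36 + 24 = -12;  20 + 12 = 32;  59 − 32 = 27;  35 − 27 = 8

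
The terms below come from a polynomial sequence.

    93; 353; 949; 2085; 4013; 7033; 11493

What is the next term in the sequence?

260 , 596 , 1136 , 1928 , 3020 , 4460
336 , 540 , 792 , 1092 , 1440
204 , 252 , 300 , 348
48 , 48 , 48
The fourth differences are constant (48).
348 + 48 = 396;  1440 + 396 = 1836;  4460 + 1836 = 6296;  11493 + 6296 = 17789

17789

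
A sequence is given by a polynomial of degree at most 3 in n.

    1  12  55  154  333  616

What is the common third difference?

24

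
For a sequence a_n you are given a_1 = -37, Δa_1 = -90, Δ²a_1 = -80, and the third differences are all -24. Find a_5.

Build the table forward from the leading diagonal:
Δ³: -24, -24, -24, -24, -24
Δ²: -80, -104, -128, -152, -176
Δ: -90, -170, -274, -402, -554
a: -37, -127, -297, -571, -973

-973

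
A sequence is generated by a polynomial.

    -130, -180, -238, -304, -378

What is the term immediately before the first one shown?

-88

Δ: -50  -58  -66  -74
Δ²: -8  -8  -8
The second differences are constant at -8.
Work back: -50 + 8 = -42;  -130 + 42 = -88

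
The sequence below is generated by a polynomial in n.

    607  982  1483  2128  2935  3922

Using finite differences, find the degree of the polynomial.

3

D1: 375, 501, 645, 807, 987
D2: 126, 144, 162, 180
D3: 18, 18, 18
The third differences are constant, so the polynomial has degree 3.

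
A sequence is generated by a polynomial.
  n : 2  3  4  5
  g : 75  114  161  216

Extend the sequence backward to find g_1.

44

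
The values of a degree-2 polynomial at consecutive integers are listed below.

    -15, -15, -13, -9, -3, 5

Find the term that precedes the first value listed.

-13

0, 2, 4, 6, 8
2, 2, 2, 2
The second differences are constant at 2.
Work back: 0 − 2 = -2;  -15 + 2 = -13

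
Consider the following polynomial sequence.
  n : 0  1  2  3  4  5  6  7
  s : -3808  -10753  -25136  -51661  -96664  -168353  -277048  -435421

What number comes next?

-658736

First differences: -6945, -14383, -26525, -45003, -71689, -108695, -158373
Second differences: -7438, -12142, -18478, -26686, -37006, -49678
Third differences: -4704, -6336, -8208, -10320, -12672
Fourth differences: -1632, -1872, -2112, -2352
Fifth differences: -240, -240, -240
Constant fifth difference = -240, so extend:
-2352 − 240 = -2592;  -12672 − 2592 = -15264;  -49678 − 15264 = -64942;  -158373 − 64942 = -223315;  -435421 − 223315 = -658736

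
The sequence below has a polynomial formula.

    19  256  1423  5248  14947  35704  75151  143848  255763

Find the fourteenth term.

2251528

237, 1167, 3825, 9699, 20757, 39447, 68697, 111915
930, 2658, 5874, 11058, 18690, 29250, 43218
1728, 3216, 5184, 7632, 10560, 13968
1488, 1968, 2448, 2928, 3408
480, 480, 480, 480
Constant fifth difference = 480, so extend:
3408 + 480 = 3888;  13968 + 3888 = 17856;  43218 + 17856 = 61074;  111915 + 61074 = 172989;  255763 + 172989 = 428752
3888 + 480 = 4368;  17856 + 4368 = 22224;  61074 + 22224 = 83298;  172989 + 83298 = 256287;  428752 + 256287 = 685039
4368 + 480 = 4848;  22224 + 4848 = 27072;  83298 + 27072 = 110370;  256287 + 110370 = 366657;  685039 + 366657 = 1051696
4848 + 480 = 5328;  27072 + 5328 = 32400;  110370 + 32400 = 142770;  366657 + 142770 = 509427;  1051696 + 509427 = 1561123
5328 + 480 = 5808;  32400 + 5808 = 38208;  142770 + 38208 = 180978;  509427 + 180978 = 690405;  1561123 + 690405 = 2251528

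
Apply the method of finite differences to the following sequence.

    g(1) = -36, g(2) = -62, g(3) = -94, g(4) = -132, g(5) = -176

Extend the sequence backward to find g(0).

-16

Δ: -26  -32  -38  -44
Δ²: -6  -6  -6
The second differences are constant at -6.
Work back: -26 + 6 = -20;  -36 + 20 = -16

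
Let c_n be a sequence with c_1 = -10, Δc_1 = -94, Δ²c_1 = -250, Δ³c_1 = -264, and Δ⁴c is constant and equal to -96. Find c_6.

Build the table forward from the leading diagonal:
Δ⁴: -96, -96, -96, -96, -96, -96
Δ³: -264, -360, -456, -552, -648, -744
Δ²: -250, -514, -874, -1330, -1882, -2530
Δ: -94, -344, -858, -1732, -3062, -4944
c: -10, -104, -448, -1306, -3038, -6100

-6100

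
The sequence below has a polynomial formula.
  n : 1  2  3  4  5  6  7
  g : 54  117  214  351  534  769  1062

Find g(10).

2349

First differences: 63  97  137  183  235  293
Second differences: 34  40  46  52  58
Third differences: 6  6  6  6
The third differences are constant (6).
58 + 6 = 64;  293 + 64 = 357;  1062 + 357 = 1419
64 + 6 = 70;  357 + 70 = 427;  1419 + 427 = 1846
70 + 6 = 76;  427 + 76 = 503;  1846 + 503 = 2349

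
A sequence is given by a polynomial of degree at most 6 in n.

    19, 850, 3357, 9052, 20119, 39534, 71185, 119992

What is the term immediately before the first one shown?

First differences: 831, 2507, 5695, 11067, 19415, 31651, 48807
Second differences: 1676, 3188, 5372, 8348, 12236, 17156
Third differences: 1512, 2184, 2976, 3888, 4920
Fourth differences: 672, 792, 912, 1032
Fifth differences: 120, 120, 120
The fifth differences are constant at 120.
Work back: 672 − 120 = 552;  1512 − 552 = 960;  1676 − 960 = 716;  831 − 716 = 115;  19 − 115 = -96

-96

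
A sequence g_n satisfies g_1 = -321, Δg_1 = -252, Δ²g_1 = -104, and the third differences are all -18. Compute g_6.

Build the table forward from the leading diagonal:
D3: -18  -18  -18  -18  -18  -18
D2: -104  -122  -140  -158  -176  -194
D1: -252  -356  -478  -618  -776  -952
g: -321  -573  -929  -1407  -2025  -2801

-2801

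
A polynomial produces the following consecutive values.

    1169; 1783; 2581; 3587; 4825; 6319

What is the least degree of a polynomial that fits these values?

3

614, 798, 1006, 1238, 1494
184, 208, 232, 256
24, 24, 24
The third differences are constant, so the polynomial has degree 3.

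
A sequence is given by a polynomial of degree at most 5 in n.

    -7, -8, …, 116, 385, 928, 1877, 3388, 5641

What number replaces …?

13

Using the last 6 terms:
Δ: 269  543  949  1511  2253
Δ²: 274  406  562  742
Δ³: 132  156  180
Δ⁴: 24  24
Constant fourth difference = 24.
Extend backward: 132 − 24 = 108;  274 − 108 = 166;  269 − 166 = 103;  116 − 103 = 13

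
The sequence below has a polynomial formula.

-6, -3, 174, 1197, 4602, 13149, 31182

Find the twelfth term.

571917

Δ: 3, 177, 1023, 3405, 8547, 18033
Δ²: 174, 846, 2382, 5142, 9486
Δ³: 672, 1536, 2760, 4344
Δ⁴: 864, 1224, 1584
Δ⁵: 360, 360
Fifth differences constant at 360.
1584 + 360 = 1944;  4344 + 1944 = 6288;  9486 + 6288 = 15774;  18033 + 15774 = 33807;  31182 + 33807 = 64989
1944 + 360 = 2304;  6288 + 2304 = 8592;  15774 + 8592 = 24366;  33807 + 24366 = 58173;  64989 + 58173 = 123162
2304 + 360 = 2664;  8592 + 2664 = 11256;  24366 + 11256 = 35622;  58173 + 35622 = 93795;  123162 + 93795 = 216957
2664 + 360 = 3024;  11256 + 3024 = 14280;  35622 + 14280 = 49902;  93795 + 49902 = 143697;  216957 + 143697 = 360654
3024 + 360 = 3384;  14280 + 3384 = 17664;  49902 + 17664 = 67566;  143697 + 67566 = 211263;  360654 + 211263 = 571917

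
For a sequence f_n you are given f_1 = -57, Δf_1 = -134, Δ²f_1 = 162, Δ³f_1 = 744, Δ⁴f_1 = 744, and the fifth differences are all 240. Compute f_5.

4099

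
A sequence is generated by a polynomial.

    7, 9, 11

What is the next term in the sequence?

13

2  2
Constant first difference = 2, so extend:
11 + 2 = 13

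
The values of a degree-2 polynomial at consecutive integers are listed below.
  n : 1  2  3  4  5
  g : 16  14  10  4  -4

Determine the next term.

-2  -4  -6  -8
-2  -2  -2
The second differences are constant (-2).
-8 − 2 = -10;  -4 − 10 = -14

-14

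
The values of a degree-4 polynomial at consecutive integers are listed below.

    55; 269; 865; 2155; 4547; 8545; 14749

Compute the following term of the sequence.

23855

First differences: 214 , 596 , 1290 , 2392 , 3998 , 6204
Second differences: 382 , 694 , 1102 , 1606 , 2206
Third differences: 312 , 408 , 504 , 600
Fourth differences: 96 , 96 , 96
The fourth differences are constant (96).
600 + 96 = 696;  2206 + 696 = 2902;  6204 + 2902 = 9106;  14749 + 9106 = 23855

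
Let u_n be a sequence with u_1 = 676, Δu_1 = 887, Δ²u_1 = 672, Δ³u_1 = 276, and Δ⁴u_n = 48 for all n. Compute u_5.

9408

Build the table forward from the leading diagonal:
Δ⁴: 48  48  48  48  48
Δ³: 276  324  372  420  468
Δ²: 672  948  1272  1644  2064
Δ: 887  1559  2507  3779  5423
u: 676  1563  3122  5629  9408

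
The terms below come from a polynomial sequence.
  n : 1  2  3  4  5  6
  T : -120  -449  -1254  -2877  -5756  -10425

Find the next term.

-17514

Δ: -329 , -805 , -1623 , -2879 , -4669
Δ²: -476 , -818 , -1256 , -1790
Δ³: -342 , -438 , -534
Δ⁴: -96 , -96
Constant fourth difference = -96, so extend:
-534 − 96 = -630;  -1790 − 630 = -2420;  -4669 − 2420 = -7089;  -10425 − 7089 = -17514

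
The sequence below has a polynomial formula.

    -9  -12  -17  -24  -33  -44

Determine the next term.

-3  -5  -7  -9  -11
-2  -2  -2  -2
Constant second difference = -2, so extend:
-11 − 2 = -13;  -44 − 13 = -57

-57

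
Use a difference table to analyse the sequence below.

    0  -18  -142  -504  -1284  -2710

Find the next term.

-5058

D1: -18 , -124 , -362 , -780 , -1426
D2: -106 , -238 , -418 , -646
D3: -132 , -180 , -228
D4: -48 , -48
Fourth differences constant at -48.
-228 − 48 = -276;  -646 − 276 = -922;  -1426 − 922 = -2348;  -2710 − 2348 = -5058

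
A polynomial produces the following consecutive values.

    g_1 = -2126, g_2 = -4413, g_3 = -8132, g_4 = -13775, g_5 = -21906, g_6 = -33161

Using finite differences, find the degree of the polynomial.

4

D1: -2287, -3719, -5643, -8131, -11255
D2: -1432, -1924, -2488, -3124
D3: -492, -564, -636
D4: -72, -72
The fourth differences are constant, so the polynomial has degree 4.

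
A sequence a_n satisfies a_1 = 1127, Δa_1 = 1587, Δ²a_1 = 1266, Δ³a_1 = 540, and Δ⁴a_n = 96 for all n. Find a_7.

Build the table forward from the leading diagonal:
Fourth differences: 96  96  96  96  96  96  96
Third differences: 540  636  732  828  924  1020  1116
Second differences: 1266  1806  2442  3174  4002  4926  5946
First differences: 1587  2853  4659  7101  10275  14277  19203
a: 1127  2714  5567  10226  17327  27602  41879

41879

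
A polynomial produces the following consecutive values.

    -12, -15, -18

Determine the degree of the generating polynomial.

1

-3, -3
The first differences are constant, so the polynomial has degree 1.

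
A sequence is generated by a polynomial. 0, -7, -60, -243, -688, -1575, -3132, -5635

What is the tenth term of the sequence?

-7, -53, -183, -445, -887, -1557, -2503
-46, -130, -262, -442, -670, -946
-84, -132, -180, -228, -276
-48, -48, -48, -48
The fourth differences are constant (-48).
-276 − 48 = -324;  -946 − 324 = -1270;  -2503 − 1270 = -3773;  -5635 − 3773 = -9408
-324 − 48 = -372;  -1270 − 372 = -1642;  -3773 − 1642 = -5415;  -9408 − 5415 = -14823

-14823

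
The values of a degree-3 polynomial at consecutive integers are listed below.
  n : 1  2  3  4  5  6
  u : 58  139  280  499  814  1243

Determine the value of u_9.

3394

Δ: 81, 141, 219, 315, 429
Δ²: 60, 78, 96, 114
Δ³: 18, 18, 18
The third differences are constant (18).
114 + 18 = 132;  429 + 132 = 561;  1243 + 561 = 1804
132 + 18 = 150;  561 + 150 = 711;  1804 + 711 = 2515
150 + 18 = 168;  711 + 168 = 879;  2515 + 879 = 3394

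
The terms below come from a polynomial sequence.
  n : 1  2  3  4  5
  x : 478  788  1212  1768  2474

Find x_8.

Δ: 310  424  556  706
Δ²: 114  132  150
Δ³: 18  18
The third differences are constant (18).
150 + 18 = 168;  706 + 168 = 874;  2474 + 874 = 3348
168 + 18 = 186;  874 + 186 = 1060;  3348 + 1060 = 4408
186 + 18 = 204;  1060 + 204 = 1264;  4408 + 1264 = 5672

5672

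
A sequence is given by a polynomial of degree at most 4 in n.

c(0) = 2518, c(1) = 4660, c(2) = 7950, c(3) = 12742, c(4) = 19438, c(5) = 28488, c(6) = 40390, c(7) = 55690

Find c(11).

Δ: 2142, 3290, 4792, 6696, 9050, 11902, 15300
Δ²: 1148, 1502, 1904, 2354, 2852, 3398
Δ³: 354, 402, 450, 498, 546
Δ⁴: 48, 48, 48, 48
The fourth differences are constant (48).
546 + 48 = 594;  3398 + 594 = 3992;  15300 + 3992 = 19292;  55690 + 19292 = 74982
594 + 48 = 642;  3992 + 642 = 4634;  19292 + 4634 = 23926;  74982 + 23926 = 98908
642 + 48 = 690;  4634 + 690 = 5324;  23926 + 5324 = 29250;  98908 + 29250 = 128158
690 + 48 = 738;  5324 + 738 = 6062;  29250 + 6062 = 35312;  128158 + 35312 = 163470

163470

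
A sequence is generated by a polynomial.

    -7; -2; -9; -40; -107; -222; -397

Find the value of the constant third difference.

-12

D1: 5, -7, -31, -67, -115, -175
D2: -12, -24, -36, -48, -60
D3: -12, -12, -12, -12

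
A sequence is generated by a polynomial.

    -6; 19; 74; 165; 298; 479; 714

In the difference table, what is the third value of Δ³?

6

D1: 25, 55, 91, 133, 181, 235
D2: 30, 36, 42, 48, 54
D3: 6, 6, 6, 6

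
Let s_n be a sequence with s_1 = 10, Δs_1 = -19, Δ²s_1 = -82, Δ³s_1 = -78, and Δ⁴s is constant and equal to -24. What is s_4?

-371

Build the table forward from the leading diagonal:
Fourth differences: -24, -24, -24, -24
Third differences: -78, -102, -126, -150
Second differences: -82, -160, -262, -388
First differences: -19, -101, -261, -523
s: 10, -9, -110, -371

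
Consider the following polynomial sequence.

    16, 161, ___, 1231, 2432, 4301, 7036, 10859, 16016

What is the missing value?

524

Using the last 6 terms:
First differences: 1201  1869  2735  3823  5157
Second differences: 668  866  1088  1334
Third differences: 198  222  246
Fourth differences: 24  24
Constant fourth difference = 24.
Extend backward: 198 − 24 = 174;  668 − 174 = 494;  1201 − 494 = 707;  1231 − 707 = 524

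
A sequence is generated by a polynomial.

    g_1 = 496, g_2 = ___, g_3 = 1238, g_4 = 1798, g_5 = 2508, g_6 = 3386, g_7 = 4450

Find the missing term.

810

Using the last 5 terms:
Δ: 560, 710, 878, 1064
Δ²: 150, 168, 186
Δ³: 18, 18
Constant third difference = 18.
Extend backward: 150 − 18 = 132;  560 − 132 = 428;  1238 − 428 = 810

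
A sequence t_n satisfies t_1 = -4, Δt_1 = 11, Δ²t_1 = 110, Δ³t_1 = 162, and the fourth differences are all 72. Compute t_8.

10573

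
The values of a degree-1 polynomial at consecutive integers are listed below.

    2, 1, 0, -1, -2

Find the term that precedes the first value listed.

3

-1  -1  -1  -1
The first differences are constant at -1.
Work back: 2 + 1 = 3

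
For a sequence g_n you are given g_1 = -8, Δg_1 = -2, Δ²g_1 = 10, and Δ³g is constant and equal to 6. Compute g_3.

Build the table forward from the leading diagonal:
Third differences: 6, 6, 6
Second differences: 10, 16, 22
First differences: -2, 8, 24
g: -8, -10, -2

-2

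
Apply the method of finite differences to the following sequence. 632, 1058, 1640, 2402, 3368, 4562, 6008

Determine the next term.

Δ: 426  582  762  966  1194  1446
Δ²: 156  180  204  228  252
Δ³: 24  24  24  24
The third differences are constant (24).
252 + 24 = 276;  1446 + 276 = 1722;  6008 + 1722 = 7730

7730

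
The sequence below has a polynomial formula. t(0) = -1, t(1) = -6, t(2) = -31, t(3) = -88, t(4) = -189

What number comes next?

-346

D1: -5, -25, -57, -101
D2: -20, -32, -44
D3: -12, -12
Constant third difference = -12, so extend:
-44 − 12 = -56;  -101 − 56 = -157;  -189 − 157 = -346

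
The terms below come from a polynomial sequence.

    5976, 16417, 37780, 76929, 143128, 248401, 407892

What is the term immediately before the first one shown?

Δ: 10441  21363  39149  66199  105273  159491
Δ²: 10922  17786  27050  39074  54218
Δ³: 6864  9264  12024  15144
Δ⁴: 2400  2760  3120
Δ⁵: 360  360
The fifth differences are constant at 360.
Work back: 2400 − 360 = 2040;  6864 − 2040 = 4824;  10922 − 4824 = 6098;  10441 − 6098 = 4343;  5976 − 4343 = 1633

1633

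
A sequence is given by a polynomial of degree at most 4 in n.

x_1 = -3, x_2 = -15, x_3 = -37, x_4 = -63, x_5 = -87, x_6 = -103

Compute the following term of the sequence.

-105

First differences: -12, -22, -26, -24, -16
Second differences: -10, -4, 2, 8
Third differences: 6, 6, 6
The third differences are constant (6).
8 + 6 = 14;  -16 + 14 = -2;  -103 − 2 = -105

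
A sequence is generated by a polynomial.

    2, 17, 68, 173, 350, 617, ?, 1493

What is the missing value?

992

Using the first 6 terms:
D1: 15  51  105  177  267
D2: 36  54  72  90
D3: 18  18  18
Constant third difference = 18.
Extend forward: 90 + 18 = 108;  267 + 108 = 375;  617 + 375 = 992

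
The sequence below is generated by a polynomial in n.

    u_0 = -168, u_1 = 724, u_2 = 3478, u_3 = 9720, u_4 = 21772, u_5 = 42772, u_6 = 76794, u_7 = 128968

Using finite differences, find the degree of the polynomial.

892, 2754, 6242, 12052, 21000, 34022, 52174
1862, 3488, 5810, 8948, 13022, 18152
1626, 2322, 3138, 4074, 5130
696, 816, 936, 1056
120, 120, 120
The fifth differences are constant, so the polynomial has degree 5.

5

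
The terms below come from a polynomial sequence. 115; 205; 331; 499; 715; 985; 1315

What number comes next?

1711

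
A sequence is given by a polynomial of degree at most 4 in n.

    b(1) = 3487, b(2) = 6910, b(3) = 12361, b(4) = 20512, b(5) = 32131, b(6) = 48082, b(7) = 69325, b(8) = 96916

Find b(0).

1516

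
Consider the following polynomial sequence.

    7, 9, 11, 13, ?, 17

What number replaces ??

15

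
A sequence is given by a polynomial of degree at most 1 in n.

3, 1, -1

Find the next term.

D1: -2, -2
The first differences are constant (-2).
-1 − 2 = -3

-3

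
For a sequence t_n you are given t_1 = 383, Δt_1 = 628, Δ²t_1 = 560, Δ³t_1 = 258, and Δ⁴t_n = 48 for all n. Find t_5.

7335

Build the table forward from the leading diagonal:
Δ⁴: 48, 48, 48, 48, 48
Δ³: 258, 306, 354, 402, 450
Δ²: 560, 818, 1124, 1478, 1880
Δ: 628, 1188, 2006, 3130, 4608
t: 383, 1011, 2199, 4205, 7335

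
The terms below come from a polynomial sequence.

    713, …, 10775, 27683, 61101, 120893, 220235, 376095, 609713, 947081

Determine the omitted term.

3345

Using the last 8 terms:
First differences: 16908, 33418, 59792, 99342, 155860, 233618, 337368
Second differences: 16510, 26374, 39550, 56518, 77758, 103750
Third differences: 9864, 13176, 16968, 21240, 25992
Fourth differences: 3312, 3792, 4272, 4752
Fifth differences: 480, 480, 480
Constant fifth difference = 480.
Extend backward: 3312 − 480 = 2832;  9864 − 2832 = 7032;  16510 − 7032 = 9478;  16908 − 9478 = 7430;  10775 − 7430 = 3345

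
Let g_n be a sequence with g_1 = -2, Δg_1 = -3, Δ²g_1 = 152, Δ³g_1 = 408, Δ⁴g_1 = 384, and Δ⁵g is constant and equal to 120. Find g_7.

16900

Build the table forward from the leading diagonal:
D5: 120, 120, 120, 120, 120, 120, 120
D4: 384, 504, 624, 744, 864, 984, 1104
D3: 408, 792, 1296, 1920, 2664, 3528, 4512
D2: 152, 560, 1352, 2648, 4568, 7232, 10760
D1: -3, 149, 709, 2061, 4709, 9277, 16509
g: -2, -5, 144, 853, 2914, 7623, 16900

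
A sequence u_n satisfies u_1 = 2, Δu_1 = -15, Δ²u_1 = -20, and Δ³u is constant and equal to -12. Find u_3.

-48

Build the table forward from the leading diagonal:
D3: -12, -12, -12
D2: -20, -32, -44
D1: -15, -35, -67
u: 2, -13, -48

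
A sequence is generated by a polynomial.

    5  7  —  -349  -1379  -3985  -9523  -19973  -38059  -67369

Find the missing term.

Using the last 7 terms:
-1030  -2606  -5538  -10450  -18086  -29310
-1576  -2932  -4912  -7636  -11224
-1356  -1980  -2724  -3588
-624  -744  -864
-120  -120
Constant fifth difference = -120.
Extend backward: -624 + 120 = -504;  -1356 + 504 = -852;  -1576 + 852 = -724;  -1030 + 724 = -306;  -349 + 306 = -43

-43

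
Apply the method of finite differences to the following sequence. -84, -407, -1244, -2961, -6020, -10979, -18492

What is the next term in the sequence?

-323 , -837 , -1717 , -3059 , -4959 , -7513
-514 , -880 , -1342 , -1900 , -2554
-366 , -462 , -558 , -654
-96 , -96 , -96
Fourth differences constant at -96.
-654 − 96 = -750;  -2554 − 750 = -3304;  -7513 − 3304 = -10817;  -18492 − 10817 = -29309

-29309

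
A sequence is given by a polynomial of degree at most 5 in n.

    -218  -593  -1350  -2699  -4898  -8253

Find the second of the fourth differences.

-48

First differences: -375, -757, -1349, -2199, -3355
Second differences: -382, -592, -850, -1156
Third differences: -210, -258, -306
Fourth differences: -48, -48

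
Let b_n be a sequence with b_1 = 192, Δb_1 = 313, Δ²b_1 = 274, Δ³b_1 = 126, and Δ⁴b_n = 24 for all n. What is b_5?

Build the table forward from the leading diagonal:
Δ⁴: 24  24  24  24  24
Δ³: 126  150  174  198  222
Δ²: 274  400  550  724  922
Δ: 313  587  987  1537  2261
b: 192  505  1092  2079  3616

3616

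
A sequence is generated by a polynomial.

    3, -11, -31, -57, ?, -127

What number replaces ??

-89

Using the first 4 terms:
Δ: -14  -20  -26
Δ²: -6  -6
Constant second difference = -6.
Extend forward: -26 − 6 = -32;  -57 − 32 = -89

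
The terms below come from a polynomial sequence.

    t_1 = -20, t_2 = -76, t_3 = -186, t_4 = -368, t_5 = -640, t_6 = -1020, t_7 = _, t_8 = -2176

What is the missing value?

Using the first 6 terms:
D1: -56, -110, -182, -272, -380
D2: -54, -72, -90, -108
D3: -18, -18, -18
Constant third difference = -18.
Extend forward: -108 − 18 = -126;  -380 − 126 = -506;  -1020 − 506 = -1526

-1526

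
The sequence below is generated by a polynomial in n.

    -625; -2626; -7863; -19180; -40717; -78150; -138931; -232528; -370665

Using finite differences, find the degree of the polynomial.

Δ: -2001, -5237, -11317, -21537, -37433, -60781, -93597, -138137
Δ²: -3236, -6080, -10220, -15896, -23348, -32816, -44540
Δ³: -2844, -4140, -5676, -7452, -9468, -11724
Δ⁴: -1296, -1536, -1776, -2016, -2256
Δ⁵: -240, -240, -240, -240
The fifth differences are constant, so the polynomial has degree 5.

5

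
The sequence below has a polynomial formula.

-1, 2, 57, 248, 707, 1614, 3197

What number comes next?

5732

3, 55, 191, 459, 907, 1583
52, 136, 268, 448, 676
84, 132, 180, 228
48, 48, 48
Fourth differences constant at 48.
228 + 48 = 276;  676 + 276 = 952;  1583 + 952 = 2535;  3197 + 2535 = 5732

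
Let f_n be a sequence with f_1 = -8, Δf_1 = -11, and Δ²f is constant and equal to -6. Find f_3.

-36

Build the table forward from the leading diagonal:
Second differences: -6, -6, -6
First differences: -11, -17, -23
f: -8, -19, -36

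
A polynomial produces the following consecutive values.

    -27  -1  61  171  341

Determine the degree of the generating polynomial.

26, 62, 110, 170
36, 48, 60
12, 12
The third differences are constant, so the polynomial has degree 3.

3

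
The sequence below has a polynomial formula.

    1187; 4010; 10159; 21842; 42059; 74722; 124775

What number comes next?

D1: 2823, 6149, 11683, 20217, 32663, 50053
D2: 3326, 5534, 8534, 12446, 17390
D3: 2208, 3000, 3912, 4944
D4: 792, 912, 1032
D5: 120, 120
The fifth differences are constant (120).
1032 + 120 = 1152;  4944 + 1152 = 6096;  17390 + 6096 = 23486;  50053 + 23486 = 73539;  124775 + 73539 = 198314

198314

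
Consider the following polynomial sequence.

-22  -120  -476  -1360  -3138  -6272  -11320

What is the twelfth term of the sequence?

-91520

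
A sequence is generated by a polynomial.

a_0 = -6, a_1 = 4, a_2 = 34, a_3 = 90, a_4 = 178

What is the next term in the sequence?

304

Δ: 10 , 30 , 56 , 88
Δ²: 20 , 26 , 32
Δ³: 6 , 6
The third differences are constant (6).
32 + 6 = 38;  88 + 38 = 126;  178 + 126 = 304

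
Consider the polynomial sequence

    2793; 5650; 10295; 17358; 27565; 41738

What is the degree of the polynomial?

4

D1: 2857, 4645, 7063, 10207, 14173
D2: 1788, 2418, 3144, 3966
D3: 630, 726, 822
D4: 96, 96
The fourth differences are constant, so the polynomial has degree 4.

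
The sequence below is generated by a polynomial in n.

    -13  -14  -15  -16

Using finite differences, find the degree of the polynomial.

1

Δ: -1, -1, -1
The first differences are constant, so the polynomial has degree 1.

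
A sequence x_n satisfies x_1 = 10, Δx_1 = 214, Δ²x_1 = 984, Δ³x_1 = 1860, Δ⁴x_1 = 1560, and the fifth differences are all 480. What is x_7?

79534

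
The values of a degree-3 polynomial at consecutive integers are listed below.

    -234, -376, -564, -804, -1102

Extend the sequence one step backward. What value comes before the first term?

D1: -142  -188  -240  -298
D2: -46  -52  -58
D3: -6  -6
The third differences are constant at -6.
Work back: -46 + 6 = -40;  -142 + 40 = -102;  -234 + 102 = -132

-132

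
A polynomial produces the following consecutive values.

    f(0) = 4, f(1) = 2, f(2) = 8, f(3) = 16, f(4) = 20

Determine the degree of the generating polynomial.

3

-2, 6, 8, 4
8, 2, -4
-6, -6
The third differences are constant, so the polynomial has degree 3.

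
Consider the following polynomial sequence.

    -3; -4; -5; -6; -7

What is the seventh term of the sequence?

-9

Δ: -1  -1  -1  -1
The first differences are constant (-1).
-7 − 1 = -8
-8 − 1 = -9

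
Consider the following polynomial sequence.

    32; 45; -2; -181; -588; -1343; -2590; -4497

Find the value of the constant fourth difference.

Δ: 13, -47, -179, -407, -755, -1247, -1907
Δ²: -60, -132, -228, -348, -492, -660
Δ³: -72, -96, -120, -144, -168
Δ⁴: -24, -24, -24, -24

-24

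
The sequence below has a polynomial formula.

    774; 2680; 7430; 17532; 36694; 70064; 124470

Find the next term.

Δ: 1906, 4750, 10102, 19162, 33370, 54406
Δ²: 2844, 5352, 9060, 14208, 21036
Δ³: 2508, 3708, 5148, 6828
Δ⁴: 1200, 1440, 1680
Δ⁵: 240, 240
Fifth differences constant at 240.
1680 + 240 = 1920;  6828 + 1920 = 8748;  21036 + 8748 = 29784;  54406 + 29784 = 84190;  124470 + 84190 = 208660

208660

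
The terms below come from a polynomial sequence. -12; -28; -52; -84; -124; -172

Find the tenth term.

Δ: -16  -24  -32  -40  -48
Δ²: -8  -8  -8  -8
Constant second difference = -8, so extend:
-48 − 8 = -56;  -172 − 56 = -228
-56 − 8 = -64;  -228 − 64 = -292
-64 − 8 = -72;  -292 − 72 = -364
-72 − 8 = -80;  -364 − 80 = -444

-444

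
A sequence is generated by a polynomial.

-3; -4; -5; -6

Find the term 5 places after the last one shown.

-11

Δ: -1 , -1 , -1
Constant first difference = -1, so extend:
-6 − 1 = -7
-7 − 1 = -8
-8 − 1 = -9
-9 − 1 = -10
-10 − 1 = -11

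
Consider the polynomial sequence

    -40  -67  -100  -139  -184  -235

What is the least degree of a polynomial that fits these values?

Δ: -27, -33, -39, -45, -51
Δ²: -6, -6, -6, -6
The second differences are constant, so the polynomial has degree 2.

2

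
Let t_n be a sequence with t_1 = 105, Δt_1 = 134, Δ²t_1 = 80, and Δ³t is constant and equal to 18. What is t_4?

Build the table forward from the leading diagonal:
Third differences: 18, 18, 18, 18
Second differences: 80, 98, 116, 134
First differences: 134, 214, 312, 428
t: 105, 239, 453, 765

765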